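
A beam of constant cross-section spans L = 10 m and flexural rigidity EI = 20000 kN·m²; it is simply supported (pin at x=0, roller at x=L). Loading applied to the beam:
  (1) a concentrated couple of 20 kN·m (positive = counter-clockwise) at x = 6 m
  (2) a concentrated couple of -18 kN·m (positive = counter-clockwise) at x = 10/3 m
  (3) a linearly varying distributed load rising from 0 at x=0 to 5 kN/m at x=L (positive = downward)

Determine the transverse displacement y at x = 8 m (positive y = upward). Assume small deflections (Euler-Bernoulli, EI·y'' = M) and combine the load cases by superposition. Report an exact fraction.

y(8) = -311/25000 m

Load 1 — applied couple M₀=20 kN·m at a=6 m (b=L-a=4):
  y_1 = (M₀x³/(6L)-M₀(x-a)²/2+C₁x)/EI  [x>a] with C₁=M₀(3b²-L²)/(6L)=-52/3 = (20·8³/(6·10)-20·(8-6)²/2+(-52/3)·8)/20000 = -1/2500 m
Load 2 — applied couple M₀=-18 kN·m at a=10/3 m (b=L-a=20/3):
  y_2 = (M₀x³/(6L)-M₀(x-a)²/2+C₁x)/EI  [x>a] with C₁=M₀(3b²-L²)/(6L)=-10 = ((-18)·8³/(6·10)-(-18)·(8-(10/3))²/2+(-10)·8)/20000 = -47/25000 m
Load 3 — triangular load w₀=5 kN/m (0→w₀ over full span):
  y_3 = -w₀x(7L⁴-10L²x²+3x⁴)/(360LEI) = -5·8·(7·10⁴-10·10²·8²+3·8⁴)/(360·10·20000) = -127/12500 m
Superposition: y = Σ y_i = -311/25000 m ≈ -0.012440 m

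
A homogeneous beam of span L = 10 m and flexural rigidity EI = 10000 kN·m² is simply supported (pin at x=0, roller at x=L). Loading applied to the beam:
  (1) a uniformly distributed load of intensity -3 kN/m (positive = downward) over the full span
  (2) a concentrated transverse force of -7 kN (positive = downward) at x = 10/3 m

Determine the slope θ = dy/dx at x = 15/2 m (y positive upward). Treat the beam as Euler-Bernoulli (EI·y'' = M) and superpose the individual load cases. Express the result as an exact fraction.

θ(15/2) = -5869/518400 rad

Load 1 — uniform load w=-3 kN/m over full span:
  θ_1 = -w(L³-6Lx²+4x³)/(24EI) = -(-3)·(10³-6·10·(15/2)²+4·(15/2)³)/(24·10000) = -11/1280 rad
Load 2 — point force P=-7 kN at a=10/3 m (b=L-a=20/3):
  θ_2 = -Pa(2L²-6Lx+3x²+a²)/(6LEI)  [x>a] = -(-7)·(10/3)·(2·10²-6·10·(15/2)+3·(15/2)²+(10/3)²)/(6·10·10000) = -707/259200 rad
Superposition: θ = Σ θ_i = -5869/518400 rad ≈ -0.011321 rad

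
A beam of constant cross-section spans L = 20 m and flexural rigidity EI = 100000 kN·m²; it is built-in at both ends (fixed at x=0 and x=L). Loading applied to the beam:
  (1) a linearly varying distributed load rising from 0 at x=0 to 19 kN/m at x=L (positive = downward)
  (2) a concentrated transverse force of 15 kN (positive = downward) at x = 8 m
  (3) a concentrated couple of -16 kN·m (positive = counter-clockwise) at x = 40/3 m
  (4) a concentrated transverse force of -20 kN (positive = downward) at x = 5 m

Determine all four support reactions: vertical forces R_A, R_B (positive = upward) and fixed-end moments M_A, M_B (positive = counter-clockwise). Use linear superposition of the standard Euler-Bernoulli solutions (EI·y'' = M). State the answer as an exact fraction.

R_A = 29267/600 kN, M_A = 4699/20 kN·m, R_B = 81733/600 kN, M_B = -7801/20 kN·m

Load 1 — triangular load w₀=19 kN/m (0→w₀ over full span):
  R_A = 3w₀L/20 = 3·19·20/20 = 57 kN
  M_A = w₀L²/30 = 19·20²/30 = 760/3 kN·m
  R_B = 7w₀L/20 = 7·19·20/20 = 133 kN
  M_B = -w₀L²/20 = -19·20²/20 = -380 kN·m
Load 2 — point force P=15 kN at a=8 m (b=L-a=12):
  R_A = Pb²(3a+b)/L³ = 15·12²·(3·8+12)/20³ = 243/25 kN
  M_A = Pab²/L² = 15·8·12²/20² = 216/5 kN·m
  R_B = Pa²(a+3b)/L³ = 15·8²·(8+3·12)/20³ = 132/25 kN
  M_B = -Pa²b/L² = -15·8²·12/20² = -144/5 kN·m
Load 3 — applied couple M₀=-16 kN·m at a=40/3 m (b=L-a=20/3):
  R_A = 6M₀ab/L³ = 6·(-16)·(40/3)·(20/3)/20³ = -16/15 kN
  M_A = M₀b(2a-b)/L² = (-16)·(20/3)·(2·(40/3)-(20/3))/20² = -16/3 kN·m
  R_B = -6M₀ab/L³ = -6·(-16)·(40/3)·(20/3)/20³ = 16/15 kN
  M_B = M₀a(2b-a)/L² = (-16)·(40/3)·(2·(20/3)-(40/3))/20² = 0 kN·m
Load 4 — point force P=-20 kN at a=5 m (b=L-a=15):
  R_A = Pb²(3a+b)/L³ = (-20)·15²·(3·5+15)/20³ = -135/8 kN
  M_A = Pab²/L² = (-20)·5·15²/20² = -225/4 kN·m
  R_B = Pa²(a+3b)/L³ = (-20)·5²·(5+3·15)/20³ = -25/8 kN
  M_B = -Pa²b/L² = -(-20)·5²·15/20² = 75/4 kN·m
Superposition: R_A = 29267/600 kN, M_A = 4699/20 kN·m, R_B = 81733/600 kN, M_B = -7801/20 kN·m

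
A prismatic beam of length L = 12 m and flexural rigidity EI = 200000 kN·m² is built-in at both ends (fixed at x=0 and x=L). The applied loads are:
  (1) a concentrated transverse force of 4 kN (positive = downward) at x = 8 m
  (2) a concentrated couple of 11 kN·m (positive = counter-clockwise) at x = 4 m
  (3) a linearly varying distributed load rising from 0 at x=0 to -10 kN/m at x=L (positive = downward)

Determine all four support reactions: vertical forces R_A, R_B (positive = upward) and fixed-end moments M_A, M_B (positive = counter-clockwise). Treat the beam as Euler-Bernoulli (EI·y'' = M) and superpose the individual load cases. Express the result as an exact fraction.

R_A = -425/27 kN, M_A = -400/9 kN·m, R_B = -1087/27 kN, M_B = 617/9 kN·m

Load 1 — point force P=4 kN at a=8 m (b=L-a=4):
  R_A = Pb²(3a+b)/L³ = 4·4²·(3·8+4)/12³ = 28/27 kN
  M_A = Pab²/L² = 4·8·4²/12² = 32/9 kN·m
  R_B = Pa²(a+3b)/L³ = 4·8²·(8+3·4)/12³ = 80/27 kN
  M_B = -Pa²b/L² = -4·8²·4/12² = -64/9 kN·m
Load 2 — applied couple M₀=11 kN·m at a=4 m (b=L-a=8):
  R_A = 6M₀ab/L³ = 6·11·4·8/12³ = 11/9 kN
  M_A = M₀b(2a-b)/L² = 11·8·(2·4-8)/12² = 0 kN·m
  R_B = -6M₀ab/L³ = -6·11·4·8/12³ = -11/9 kN
  M_B = M₀a(2b-a)/L² = 11·4·(2·8-4)/12² = 11/3 kN·m
Load 3 — triangular load w₀=-10 kN/m (0→w₀ over full span):
  R_A = 3w₀L/20 = 3·(-10)·12/20 = -18 kN
  M_A = w₀L²/30 = (-10)·12²/30 = -48 kN·m
  R_B = 7w₀L/20 = 7·(-10)·12/20 = -42 kN
  M_B = -w₀L²/20 = -(-10)·12²/20 = 72 kN·m
Superposition: R_A = -425/27 kN, M_A = -400/9 kN·m, R_B = -1087/27 kN, M_B = 617/9 kN·m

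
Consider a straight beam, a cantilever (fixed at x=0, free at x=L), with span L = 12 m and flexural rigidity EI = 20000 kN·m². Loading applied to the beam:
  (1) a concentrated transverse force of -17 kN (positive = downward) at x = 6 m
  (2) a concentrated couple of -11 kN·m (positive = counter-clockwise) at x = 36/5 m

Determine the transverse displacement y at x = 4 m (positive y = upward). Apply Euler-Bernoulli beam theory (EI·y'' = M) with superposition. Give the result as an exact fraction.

Load 1 — point force P=-17 kN at a=6 m (b=L-a=6):
  y_1 = -Px²(3a-x)/(6EI)  [x≤a] = -(-17)·4²·(3·6-4)/(6·20000) = 119/3750 m
Load 2 — applied couple M₀=-11 kN·m at a=36/5 m (b=L-a=24/5):
  y_2 = M₀x²/(2EI)  [x≤a] = (-11)·4²/(2·20000) = -11/2500 m
Superposition: y = Σ y_i = 41/1500 m ≈ 0.027333 m

y(4) = 41/1500 m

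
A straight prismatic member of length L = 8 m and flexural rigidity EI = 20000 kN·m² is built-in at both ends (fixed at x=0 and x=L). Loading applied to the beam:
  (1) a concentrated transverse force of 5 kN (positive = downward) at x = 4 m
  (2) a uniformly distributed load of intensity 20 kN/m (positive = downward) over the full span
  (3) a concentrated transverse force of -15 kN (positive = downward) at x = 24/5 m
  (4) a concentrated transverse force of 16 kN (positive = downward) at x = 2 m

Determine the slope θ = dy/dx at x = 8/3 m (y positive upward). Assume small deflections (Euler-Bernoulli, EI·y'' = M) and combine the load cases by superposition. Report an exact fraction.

θ(8/3) = -15001/5062500 rad

Load 1 — point force P=5 kN at a=4 m (b=L-a=4):
  θ_1 = -Pb²x(2aL-(3a+b)x)/(2L³EI)  [x≤a] = -5·4²·(8/3)·(2·4·8-(3·4+4)·(8/3))/(2·8³·20000) = -1/4500 rad
Load 2 — uniform load w=20 kN/m over full span:
  θ_2 = -wx(L-x)(L-2x)/(12EI) = -20·(8/3)·(8-(8/3))·(8-2·(8/3))/(12·20000) = -32/10125 rad
Load 3 — point force P=-15 kN at a=24/5 m (b=L-a=16/5):
  θ_3 = -Pb²x(2aL-(3a+b)x)/(2L³EI)  [x≤a] = -(-15)·(16/5)²·(8/3)·(2·(24/5)·8-(3·(24/5)+(16/5))·(8/3))/(2·8³·20000) = 28/46875 rad
Load 4 — point force P=16 kN at a=2 m (b=L-a=6):
  θ_4 = Pa²(L-x)(2bL-(3b+a)(L-x))/(2L³EI)  [x>a] = 16·2²·(8-(8/3))·(2·6·8-(3·6+2)·(8-(8/3)))/(2·8³·20000) = -1/5625 rad
Superposition: θ = Σ θ_i = -15001/5062500 rad ≈ -0.002963 rad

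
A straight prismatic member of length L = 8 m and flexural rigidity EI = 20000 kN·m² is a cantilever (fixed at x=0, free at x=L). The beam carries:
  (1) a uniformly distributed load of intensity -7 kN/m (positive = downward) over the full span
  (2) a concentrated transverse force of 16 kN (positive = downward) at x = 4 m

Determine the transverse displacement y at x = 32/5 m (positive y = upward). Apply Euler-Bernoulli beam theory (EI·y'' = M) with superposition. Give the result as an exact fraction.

Load 1 — uniform load w=-7 kN/m over full span:
  y_1 = -wx²(x²-4Lx+6L²)/(24EI) = -(-7)·(32/5)²·((32/5)²-4·8·(32/5)+6·8²)/(24·20000) = 154112/1171875 m
Load 2 — point force P=16 kN at a=4 m (b=L-a=4):
  y_2 = -Pa²(3x-a)/(6EI)  [x>a] = -16·4²·(3·(32/5)-4)/(6·20000) = -304/9375 m
Superposition: y = Σ y_i = 38704/390625 m ≈ 0.099082 m

y(32/5) = 38704/390625 m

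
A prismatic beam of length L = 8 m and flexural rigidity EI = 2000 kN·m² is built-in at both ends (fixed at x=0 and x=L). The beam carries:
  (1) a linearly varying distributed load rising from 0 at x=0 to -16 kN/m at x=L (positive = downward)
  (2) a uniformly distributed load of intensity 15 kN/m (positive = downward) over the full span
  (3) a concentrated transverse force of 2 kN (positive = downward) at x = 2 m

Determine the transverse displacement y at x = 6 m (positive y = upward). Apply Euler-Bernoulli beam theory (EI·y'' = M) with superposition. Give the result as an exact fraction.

y(6) = -2297/120000 m

Load 1 — triangular load w₀=-16 kN/m (0→w₀ over full span):
  y_1 = -w₀x²(L-x)²(x+2L)/(120LEI) = -(-16)·6²·(8-6)²·(6+2·8)/(120·8·2000) = 33/1250 m
Load 2 — uniform load w=15 kN/m over full span:
  y_2 = -wx²(L-x)²/(24EI) = -15·6²·(8-6)²/(24·2000) = -9/200 m
Load 3 — point force P=2 kN at a=2 m (b=L-a=6):
  y_3 = -Pa²(L-x)²(3bL-(3b+a)(L-x))/(6L³EI)  [x>a] = -2·2²·(8-6)²·(3·6·8-(3·6+2)·(8-6))/(6·8³·2000) = -13/24000 m
Superposition: y = Σ y_i = -2297/120000 m ≈ -0.019142 m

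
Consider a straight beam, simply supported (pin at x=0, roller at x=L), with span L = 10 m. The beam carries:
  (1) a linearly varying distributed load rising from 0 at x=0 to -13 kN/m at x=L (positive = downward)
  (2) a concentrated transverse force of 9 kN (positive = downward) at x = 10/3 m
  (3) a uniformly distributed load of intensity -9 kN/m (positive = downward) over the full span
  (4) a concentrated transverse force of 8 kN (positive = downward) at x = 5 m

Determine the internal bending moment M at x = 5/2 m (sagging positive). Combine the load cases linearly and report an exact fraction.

M(5/2) = -3525/32 kN·m

Load 1 — triangular load w₀=-13 kN/m (0→w₀ over full span):
  M_1 = w₀Lx/6 - w₀x³/(6L) = (-13)·10·(5/2)/6 - (-13)·(5/2)³/(6·10) = -1625/32 kN·m
Load 2 — point force P=9 kN at a=10/3 m (b=L-a=20/3):
  M_2 = Pbx/L  [x≤a] = 9·(20/3)·(5/2)/10 = 15 kN·m
Load 3 — uniform load w=-9 kN/m over full span:
  M_3 = wx(L-x)/2 = (-9)·(5/2)·(10-(5/2))/2 = -675/8 kN·m
Load 4 — point force P=8 kN at a=5 m (b=L-a=5):
  M_4 = Pbx/L  [x≤a] = 8·5·(5/2)/10 = 10 kN·m
Superposition: M = Σ M_i = -3525/32 kN·m ≈ -110.156250 kN·m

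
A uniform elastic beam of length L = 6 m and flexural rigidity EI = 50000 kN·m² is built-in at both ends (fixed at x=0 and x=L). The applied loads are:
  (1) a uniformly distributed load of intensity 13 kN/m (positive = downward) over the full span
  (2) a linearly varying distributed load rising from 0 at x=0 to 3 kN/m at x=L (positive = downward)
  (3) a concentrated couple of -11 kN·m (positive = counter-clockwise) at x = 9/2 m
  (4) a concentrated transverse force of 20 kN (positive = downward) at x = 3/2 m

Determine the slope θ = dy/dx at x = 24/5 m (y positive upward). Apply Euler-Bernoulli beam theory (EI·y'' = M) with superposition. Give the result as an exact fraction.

Load 1 — uniform load w=13 kN/m over full span:
  θ_1 = -wx(L-x)(L-2x)/(12EI) = -13·(24/5)·(6-(24/5))·(6-2·(24/5))/(12·50000) = 351/781250 rad
Load 2 — triangular load w₀=3 kN/m (0→w₀ over full span):
  θ_2 = -w₀(2x(L-x)(L-2x)(x+2L)+x²(L-x)²)/(120LEI) = -3·(2·(24/5)·(6-(24/5))·(6-2·(24/5))·((24/5)+2·6)+(24/5)²·(6-(24/5))²)/(120·6·50000) = 108/1953125 rad
Load 3 — applied couple M₀=-11 kN·m at a=9/2 m (b=L-a=3/2):
  θ_3 = (R_Ax²/2 - M_Ax - M₀(x-a))/EI  [x>a] with R_A=-33/16, M_A=-55/16 = ((-33/16)·(24/5)²/2 - (-55/16)·(24/5) - (-11)·((24/5)-(9/2)))/50000 = -99/1250000 rad
Load 4 — point force P=20 kN at a=3/2 m (b=L-a=9/2):
  θ_4 = Pa²(L-x)(2bL-(3b+a)(L-x))/(2L³EI)  [x>a] = 20·(3/2)²·(6-(24/5))·(2·(9/2)·6-(3·(9/2)+(3/2))·(6-(24/5)))/(2·6³·50000) = 9/100000 rad
Superposition: θ = Σ θ_i = 32211/62500000 rad ≈ 0.000515 rad

θ(24/5) = 32211/62500000 rad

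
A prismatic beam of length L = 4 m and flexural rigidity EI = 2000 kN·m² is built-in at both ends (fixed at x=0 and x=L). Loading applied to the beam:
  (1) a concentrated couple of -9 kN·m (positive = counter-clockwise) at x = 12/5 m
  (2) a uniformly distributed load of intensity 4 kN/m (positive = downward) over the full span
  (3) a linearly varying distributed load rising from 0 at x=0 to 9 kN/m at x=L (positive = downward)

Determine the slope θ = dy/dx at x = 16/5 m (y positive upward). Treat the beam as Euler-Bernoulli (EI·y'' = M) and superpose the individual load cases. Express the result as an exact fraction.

Load 1 — applied couple M₀=-9 kN·m at a=12/5 m (b=L-a=8/5):
  θ_1 = (R_Ax²/2 - M_Ax - M₀(x-a))/EI  [x>a] with R_A=-81/25, M_A=-72/25 = ((-81/25)·(16/5)²/2 - (-72/25)·(16/5) - (-9)·((16/5)-(12/5)))/2000 = -27/312500 rad
Load 2 — uniform load w=4 kN/m over full span:
  θ_2 = -wx(L-x)(L-2x)/(12EI) = -4·(16/5)·(4-(16/5))·(4-2·(16/5))/(12·2000) = 16/15625 rad
Load 3 — triangular load w₀=9 kN/m (0→w₀ over full span):
  θ_3 = -w₀(2x(L-x)(L-2x)(x+2L)+x²(L-x)²)/(120LEI) = -9·(2·(16/5)·(4-(16/5))·(4-2·(16/5))·((16/5)+2·4)+(16/5)²·(4-(16/5))²)/(120·4·2000) = 96/78125 rad
Superposition: θ = Σ θ_i = 677/312500 rad ≈ 0.002166 rad

θ(16/5) = 677/312500 rad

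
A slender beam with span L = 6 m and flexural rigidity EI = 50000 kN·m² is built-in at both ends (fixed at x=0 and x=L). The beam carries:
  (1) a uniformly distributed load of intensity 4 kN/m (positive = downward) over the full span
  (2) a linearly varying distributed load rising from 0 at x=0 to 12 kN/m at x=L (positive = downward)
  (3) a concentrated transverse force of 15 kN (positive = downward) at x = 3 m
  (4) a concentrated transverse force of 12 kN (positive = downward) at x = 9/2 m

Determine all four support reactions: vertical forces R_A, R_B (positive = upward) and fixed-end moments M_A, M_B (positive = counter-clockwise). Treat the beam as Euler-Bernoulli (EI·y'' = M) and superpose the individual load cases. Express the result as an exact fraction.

Load 1 — uniform load w=4 kN/m over full span:
  R_A = wL/2 = 4·6/2 = 12 kN
  M_A = wL²/12 = 4·6²/12 = 12 kN·m
  R_B = wL/2 = 4·6/2 = 12 kN
  M_B = -wL²/12 = -4·6²/12 = -12 kN·m
Load 2 — triangular load w₀=12 kN/m (0→w₀ over full span):
  R_A = 3w₀L/20 = 3·12·6/20 = 54/5 kN
  M_A = w₀L²/30 = 12·6²/30 = 72/5 kN·m
  R_B = 7w₀L/20 = 7·12·6/20 = 126/5 kN
  M_B = -w₀L²/20 = -12·6²/20 = -108/5 kN·m
Load 3 — point force P=15 kN at a=3 m (b=L-a=3):
  R_A = Pb²(3a+b)/L³ = 15·3²·(3·3+3)/6³ = 15/2 kN
  M_A = Pab²/L² = 15·3·3²/6² = 45/4 kN·m
  R_B = Pa²(a+3b)/L³ = 15·3²·(3+3·3)/6³ = 15/2 kN
  M_B = -Pa²b/L² = -15·3²·3/6² = -45/4 kN·m
Load 4 — point force P=12 kN at a=9/2 m (b=L-a=3/2):
  R_A = Pb²(3a+b)/L³ = 12·(3/2)²·(3·(9/2)+(3/2))/6³ = 15/8 kN
  M_A = Pab²/L² = 12·(9/2)·(3/2)²/6² = 27/8 kN·m
  R_B = Pa²(a+3b)/L³ = 12·(9/2)²·((9/2)+3·(3/2))/6³ = 81/8 kN
  M_B = -Pa²b/L² = -12·(9/2)²·(3/2)/6² = -81/8 kN·m
Superposition: R_A = 1287/40 kN, M_A = 1641/40 kN·m, R_B = 2193/40 kN, M_B = -2199/40 kN·m

R_A = 1287/40 kN, M_A = 1641/40 kN·m, R_B = 2193/40 kN, M_B = -2199/40 kN·m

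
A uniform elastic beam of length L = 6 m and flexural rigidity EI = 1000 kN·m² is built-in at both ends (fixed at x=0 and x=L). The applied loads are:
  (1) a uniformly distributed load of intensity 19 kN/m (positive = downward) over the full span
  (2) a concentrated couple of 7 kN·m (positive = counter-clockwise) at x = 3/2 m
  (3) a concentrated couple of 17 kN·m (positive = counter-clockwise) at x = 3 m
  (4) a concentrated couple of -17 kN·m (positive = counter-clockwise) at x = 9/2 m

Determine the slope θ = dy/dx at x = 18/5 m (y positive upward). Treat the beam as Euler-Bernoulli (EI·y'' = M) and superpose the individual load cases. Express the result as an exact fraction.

θ(18/5) = 483/31250 rad

Load 1 — uniform load w=19 kN/m over full span:
  θ_1 = -wx(L-x)(L-2x)/(12EI) = -19·(18/5)·(6-(18/5))·(6-2·(18/5))/(12·1000) = 513/31250 rad
Load 2 — applied couple M₀=7 kN·m at a=3/2 m (b=L-a=9/2):
  θ_2 = (R_Ax²/2 - M_Ax - M₀(x-a))/EI  [x>a] with R_A=21/16, M_A=-21/16 = ((21/16)·(18/5)²/2 - (-21/16)·(18/5) - 7·((18/5)-(3/2)))/1000 = -147/100000 rad
Load 3 — applied couple M₀=17 kN·m at a=3 m (b=L-a=3):
  θ_3 = (R_Ax²/2 - M_Ax - M₀(x-a))/EI  [x>a] with R_A=17/4, M_A=17/4 = ((17/4)·(18/5)²/2 - (17/4)·(18/5) - 17·((18/5)-3))/1000 = 51/25000 rad
Load 4 — applied couple M₀=-17 kN·m at a=9/2 m (b=L-a=3/2):
  θ_4 = (R_Ax²/2 - M_Ax)/EI  [x≤a] with R_A=-51/16, M_A=-85/16 = ((-51/16)·(18/5)²/2 - (-85/16)·(18/5))/1000 = -153/100000 rad
Superposition: θ = Σ θ_i = 483/31250 rad ≈ 0.015456 rad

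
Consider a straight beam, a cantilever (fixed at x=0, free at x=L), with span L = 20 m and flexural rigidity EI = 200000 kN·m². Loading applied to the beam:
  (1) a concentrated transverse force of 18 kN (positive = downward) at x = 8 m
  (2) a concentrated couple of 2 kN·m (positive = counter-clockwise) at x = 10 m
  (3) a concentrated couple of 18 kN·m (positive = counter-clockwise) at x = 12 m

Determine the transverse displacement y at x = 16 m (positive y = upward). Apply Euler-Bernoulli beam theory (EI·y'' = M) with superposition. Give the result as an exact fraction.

Load 1 — point force P=18 kN at a=8 m (b=L-a=12):
  y_1 = -Pa²(3x-a)/(6EI)  [x>a] = -18·8²·(3·16-8)/(6·200000) = -24/625 m
Load 2 — applied couple M₀=2 kN·m at a=10 m (b=L-a=10):
  y_2 = M₀a(2x-a)/(2EI)  [x>a] = 2·10·(2·16-10)/(2·200000) = 11/10000 m
Load 3 — applied couple M₀=18 kN·m at a=12 m (b=L-a=8):
  y_3 = M₀a(2x-a)/(2EI)  [x>a] = 18·12·(2·16-12)/(2·200000) = 27/2500 m
Superposition: y = Σ y_i = -53/2000 m ≈ -0.026500 m

y(16) = -53/2000 m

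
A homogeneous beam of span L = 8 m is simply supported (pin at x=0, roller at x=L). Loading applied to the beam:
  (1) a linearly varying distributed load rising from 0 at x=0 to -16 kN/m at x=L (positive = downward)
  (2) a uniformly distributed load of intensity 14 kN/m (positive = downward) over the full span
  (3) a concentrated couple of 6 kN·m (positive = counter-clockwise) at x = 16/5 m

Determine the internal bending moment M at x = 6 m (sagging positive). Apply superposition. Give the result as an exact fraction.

Load 1 — triangular load w₀=-16 kN/m (0→w₀ over full span):
  M_1 = w₀Lx/6 - w₀x³/(6L) = (-16)·8·6/6 - (-16)·6³/(6·8) = -56 kN·m
Load 2 — uniform load w=14 kN/m over full span:
  M_2 = wx(L-x)/2 = 14·6·(8-6)/2 = 84 kN·m
Load 3 — applied couple M₀=6 kN·m at a=16/5 m (b=L-a=24/5):
  M_3 = M₀x/L - M₀  [x>a] = 6·6/8 - 6 = -3/2 kN·m
Superposition: M = Σ M_i = 53/2 kN·m ≈ 26.500000 kN·m

M(6) = 53/2 kN·m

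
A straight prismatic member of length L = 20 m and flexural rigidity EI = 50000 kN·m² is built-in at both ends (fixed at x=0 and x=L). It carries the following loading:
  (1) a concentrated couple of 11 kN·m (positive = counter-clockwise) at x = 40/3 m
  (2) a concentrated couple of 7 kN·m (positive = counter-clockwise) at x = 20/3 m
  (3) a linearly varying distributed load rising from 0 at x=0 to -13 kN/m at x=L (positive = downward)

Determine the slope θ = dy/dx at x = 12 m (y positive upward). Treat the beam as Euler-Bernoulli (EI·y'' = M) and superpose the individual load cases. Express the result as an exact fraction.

θ(12) = -121/37500 rad

Load 1 — applied couple M₀=11 kN·m at a=40/3 m (b=L-a=20/3):
  θ_1 = (R_Ax²/2 - M_Ax)/EI  [x≤a] with R_A=11/15, M_A=11/3 = ((11/15)·12²/2 - (11/3)·12)/50000 = 11/62500 rad
Load 2 — applied couple M₀=7 kN·m at a=20/3 m (b=L-a=40/3):
  θ_2 = (R_Ax²/2 - M_Ax - M₀(x-a))/EI  [x>a] with R_A=7/15, M_A=0 = ((7/15)·12²/2 - 0·12 - 7·(12-(20/3)))/50000 = -7/93750 rad
Load 3 — triangular load w₀=-13 kN/m (0→w₀ over full span):
  θ_3 = -w₀(2x(L-x)(L-2x)(x+2L)+x²(L-x)²)/(120LEI) = -(-13)·(2·12·(20-12)·(20-2·12)·(12+2·20)+12²·(20-12)²)/(120·20·50000) = -52/15625 rad
Superposition: θ = Σ θ_i = -121/37500 rad ≈ -0.003227 rad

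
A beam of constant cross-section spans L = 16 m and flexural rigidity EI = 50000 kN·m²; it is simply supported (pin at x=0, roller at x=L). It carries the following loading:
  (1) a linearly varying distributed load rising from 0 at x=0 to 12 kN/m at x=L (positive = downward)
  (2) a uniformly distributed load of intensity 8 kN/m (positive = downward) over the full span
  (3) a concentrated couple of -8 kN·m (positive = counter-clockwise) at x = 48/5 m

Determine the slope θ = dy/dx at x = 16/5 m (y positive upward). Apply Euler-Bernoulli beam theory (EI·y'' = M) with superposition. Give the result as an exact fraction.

θ(16/5) = -72968/1953125 rad

Load 1 — triangular load w₀=12 kN/m (0→w₀ over full span):
  θ_1 = -w₀(7L⁴-30L²x²+15x⁴)/(360LEI) = -12·(7·16⁴-30·16²·(16/5)²+15·(16/5)⁴)/(360·16·50000) = -93184/5859375 rad
Load 2 — uniform load w=8 kN/m over full span:
  θ_2 = -w(L³-6Lx²+4x³)/(24EI) = -8·(16³-6·16·(16/5)²+4·(16/5)³)/(24·50000) = -8448/390625 rad
Load 3 — applied couple M₀=-8 kN·m at a=48/5 m (b=L-a=32/5):
  θ_3 = (M₀x²/(2L)+C₁)/EI  [x≤a] with C₁=M₀(3b²-L²)/(6L)=832/75 = ((-8)·(16/5)²/(2·16)+(832/75))/50000 = 8/46875 rad
Superposition: θ = Σ θ_i = -72968/1953125 rad ≈ -0.037360 rad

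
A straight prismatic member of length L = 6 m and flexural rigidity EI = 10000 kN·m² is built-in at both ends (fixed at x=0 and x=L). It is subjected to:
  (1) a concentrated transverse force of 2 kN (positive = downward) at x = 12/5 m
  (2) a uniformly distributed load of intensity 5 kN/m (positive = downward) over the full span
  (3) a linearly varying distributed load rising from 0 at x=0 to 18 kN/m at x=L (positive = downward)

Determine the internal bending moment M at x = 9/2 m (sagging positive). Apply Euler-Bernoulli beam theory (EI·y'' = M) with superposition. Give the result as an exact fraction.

M(9/2) = 15033/2000 kN·m

Load 1 — point force P=2 kN at a=12/5 m (b=L-a=18/5):
  M_1 = Pa²(a+3b)(L-x)/L³ - Pa²b/L²  [x>a] = 2·(12/5)²·((12/5)+3·(18/5))·(6-(9/2))/6³ - 2·(12/5)²·(18/5)/6² = -12/125 kN·m
Load 2 — uniform load w=5 kN/m over full span:
  M_2 = wLx/2 - wL²/12 - wx²/2 = 5·6·(9/2)/2 - 5·6²/12 - 5·(9/2)²/2 = 15/8 kN·m
Load 3 — triangular load w₀=18 kN/m (0→w₀ over full span):
  M_3 = 3w₀Lx/20 - w₀L²/30 - w₀x³/(6L) = 3·18·6·(9/2)/20 - 18·6²/30 - 18·(9/2)³/(6·6) = 459/80 kN·m
Superposition: M = Σ M_i = 15033/2000 kN·m ≈ 7.516500 kN·m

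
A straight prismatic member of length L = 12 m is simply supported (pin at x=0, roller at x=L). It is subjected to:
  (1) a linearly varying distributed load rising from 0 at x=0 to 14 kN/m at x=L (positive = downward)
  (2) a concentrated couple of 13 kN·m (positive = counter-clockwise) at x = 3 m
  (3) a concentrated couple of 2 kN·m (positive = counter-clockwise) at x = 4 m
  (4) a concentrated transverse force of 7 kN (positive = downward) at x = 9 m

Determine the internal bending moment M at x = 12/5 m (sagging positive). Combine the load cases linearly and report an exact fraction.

M(12/5) = 8964/125 kN·m

Load 1 — triangular load w₀=14 kN/m (0→w₀ over full span):
  M_1 = w₀Lx/6 - w₀x³/(6L) = 14·12·(12/5)/6 - 14·(12/5)³/(6·12) = 8064/125 kN·m
Load 2 — applied couple M₀=13 kN·m at a=3 m (b=L-a=9):
  M_2 = M₀x/L  [x≤a] = 13·(12/5)/12 = 13/5 kN·m
Load 3 — applied couple M₀=2 kN·m at a=4 m (b=L-a=8):
  M_3 = M₀x/L  [x≤a] = 2·(12/5)/12 = 2/5 kN·m
Load 4 — point force P=7 kN at a=9 m (b=L-a=3):
  M_4 = Pbx/L  [x≤a] = 7·3·(12/5)/12 = 21/5 kN·m
Superposition: M = Σ M_i = 8964/125 kN·m ≈ 71.712000 kN·m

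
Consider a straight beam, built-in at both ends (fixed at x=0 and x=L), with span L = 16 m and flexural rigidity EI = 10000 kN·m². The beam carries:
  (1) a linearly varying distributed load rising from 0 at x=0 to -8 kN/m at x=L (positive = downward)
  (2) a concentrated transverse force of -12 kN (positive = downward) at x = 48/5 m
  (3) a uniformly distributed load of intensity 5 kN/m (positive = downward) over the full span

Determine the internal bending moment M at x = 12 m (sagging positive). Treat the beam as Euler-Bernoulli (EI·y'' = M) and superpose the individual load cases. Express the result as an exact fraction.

M(12) = -1032/125 kN·m

Load 1 — triangular load w₀=-8 kN/m (0→w₀ over full span):
  M_1 = 3w₀Lx/20 - w₀L²/30 - w₀x³/(6L) = 3·(-8)·16·12/20 - (-8)·16²/30 - (-8)·12³/(6·16) = -272/15 kN·m
Load 2 — point force P=-12 kN at a=48/5 m (b=L-a=32/5):
  M_2 = Pa²(a+3b)(L-x)/L³ - Pa²b/L²  [x>a] = (-12)·(48/5)²·((48/5)+3·(32/5))·(16-12)/16³ - (-12)·(48/5)²·(32/5)/16² = -432/125 kN·m
Load 3 — uniform load w=5 kN/m over full span:
  M_3 = wLx/2 - wL²/12 - wx²/2 = 5·16·12/2 - 5·16²/12 - 5·12²/2 = 40/3 kN·m
Superposition: M = Σ M_i = -1032/125 kN·m ≈ -8.256000 kN·m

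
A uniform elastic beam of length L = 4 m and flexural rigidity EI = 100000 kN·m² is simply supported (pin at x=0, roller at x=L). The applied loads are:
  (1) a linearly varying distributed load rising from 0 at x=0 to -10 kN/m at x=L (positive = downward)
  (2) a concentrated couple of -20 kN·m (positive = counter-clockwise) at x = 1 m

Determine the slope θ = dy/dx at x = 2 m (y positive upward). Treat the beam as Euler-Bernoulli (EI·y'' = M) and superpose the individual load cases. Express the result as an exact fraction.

Load 1 — triangular load w₀=-10 kN/m (0→w₀ over full span):
  θ_1 = -w₀(7L⁴-30L²x²+15x⁴)/(360LEI) = -(-10)·(7·4⁴-30·4²·2²+15·2⁴)/(360·4·100000) = 7/900000 rad
Load 2 — applied couple M₀=-20 kN·m at a=1 m (b=L-a=3):
  θ_2 = (M₀x²/(2L)-M₀(x-a)+C₁)/EI  [x>a] with C₁=M₀(3b²-L²)/(6L)=-55/6 = ((-20)·2²/(2·4)-(-20)·(2-1)+(-55/6))/100000 = 1/120000 rad
Superposition: θ = Σ θ_i = 29/1800000 rad ≈ 0.000016 rad

θ(2) = 29/1800000 rad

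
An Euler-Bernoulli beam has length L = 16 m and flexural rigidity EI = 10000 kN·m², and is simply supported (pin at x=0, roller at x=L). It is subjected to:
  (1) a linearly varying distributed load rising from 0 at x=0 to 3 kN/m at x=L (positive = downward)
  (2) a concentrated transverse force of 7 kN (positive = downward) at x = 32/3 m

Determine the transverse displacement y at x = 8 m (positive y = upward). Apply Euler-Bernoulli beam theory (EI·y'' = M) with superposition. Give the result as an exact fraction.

Load 1 — triangular load w₀=3 kN/m (0→w₀ over full span):
  y_1 = -w₀x(7L⁴-10L²x²+3x⁴)/(360LEI) = -3·8·(7·16⁴-10·16²·8²+3·8⁴)/(360·16·10000) = -16/125 m
Load 2 — point force P=7 kN at a=32/3 m (b=L-a=16/3):
  y_2 = -Pbx(L²-b²-x²)/(6LEI)  [x≤a] = -7·(16/3)·8·(16²-(16/3)²-8²)/(6·16·10000) = -2576/50625 m
Superposition: y = Σ y_i = -9056/50625 m ≈ -0.178884 m

y(8) = -9056/50625 m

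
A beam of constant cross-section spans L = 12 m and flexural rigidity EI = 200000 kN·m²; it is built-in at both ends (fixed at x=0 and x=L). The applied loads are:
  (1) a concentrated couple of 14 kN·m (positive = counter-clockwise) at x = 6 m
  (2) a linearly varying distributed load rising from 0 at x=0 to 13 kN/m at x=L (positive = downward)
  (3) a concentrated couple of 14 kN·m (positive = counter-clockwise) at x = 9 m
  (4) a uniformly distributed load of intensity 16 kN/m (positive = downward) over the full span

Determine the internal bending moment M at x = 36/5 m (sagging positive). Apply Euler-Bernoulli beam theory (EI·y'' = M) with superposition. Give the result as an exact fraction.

M(36/5) = 123343/1000 kN·m

Load 1 — applied couple M₀=14 kN·m at a=6 m (b=L-a=6):
  M_1 = R_Ax - M_A - M₀  [x>a] with R_A=7/4, M_A=7/2 = (7/4)·(36/5) - (7/2) - 14 = -49/10 kN·m
Load 2 — triangular load w₀=13 kN/m (0→w₀ over full span):
  M_2 = 3w₀Lx/20 - w₀L²/30 - w₀x³/(6L) = 3·13·12·(36/5)/20 - 13·12²/30 - 13·(36/5)³/(6·12) = 4836/125 kN·m
Load 3 — applied couple M₀=14 kN·m at a=9 m (b=L-a=3):
  M_3 = R_Ax - M_A  [x≤a] with R_A=21/16, M_A=35/8 = (21/16)·(36/5) - (35/8) = 203/40 kN·m
Load 4 — uniform load w=16 kN/m over full span:
  M_4 = wLx/2 - wL²/12 - wx²/2 = 16·12·(36/5)/2 - 16·12²/12 - 16·(36/5)²/2 = 2112/25 kN·m
Superposition: M = Σ M_i = 123343/1000 kN·m ≈ 123.343000 kN·m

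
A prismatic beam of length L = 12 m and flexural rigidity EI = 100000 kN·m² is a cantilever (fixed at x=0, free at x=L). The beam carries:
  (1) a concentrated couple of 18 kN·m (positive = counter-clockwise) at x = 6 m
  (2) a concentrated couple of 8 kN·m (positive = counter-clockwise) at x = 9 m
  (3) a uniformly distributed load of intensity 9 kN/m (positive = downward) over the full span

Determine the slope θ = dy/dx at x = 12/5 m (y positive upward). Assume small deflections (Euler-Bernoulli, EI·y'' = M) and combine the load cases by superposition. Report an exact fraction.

Load 1 — applied couple M₀=18 kN·m at a=6 m (b=L-a=6):
  θ_1 = M₀x/EI  [x≤a] = 18·(12/5)/100000 = 27/62500 rad
Load 2 — applied couple M₀=8 kN·m at a=9 m (b=L-a=3):
  θ_2 = M₀x/EI  [x≤a] = 8·(12/5)/100000 = 3/15625 rad
Load 3 — uniform load w=9 kN/m over full span:
  θ_3 = -wx(x²-3Lx+3L²)/(6EI) = -9·(12/5)·((12/5)²-3·12·(12/5)+3·12²)/(6·100000) = -4941/390625 rad
Superposition: θ = Σ θ_i = -18789/1562500 rad ≈ -0.012025 rad

θ(12/5) = -18789/1562500 rad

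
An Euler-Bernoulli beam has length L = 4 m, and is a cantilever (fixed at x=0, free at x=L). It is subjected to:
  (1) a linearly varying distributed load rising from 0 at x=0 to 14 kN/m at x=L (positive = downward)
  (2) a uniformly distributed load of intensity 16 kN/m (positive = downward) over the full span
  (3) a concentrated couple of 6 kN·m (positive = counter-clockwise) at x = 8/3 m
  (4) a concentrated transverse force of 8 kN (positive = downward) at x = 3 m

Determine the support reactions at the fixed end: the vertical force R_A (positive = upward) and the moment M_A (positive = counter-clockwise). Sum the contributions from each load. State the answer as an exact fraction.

Load 1 — triangular load w₀=14 kN/m (0→w₀ over full span):
  R_A = w₀L/2 = 14·4/2 = 28 kN
  M_A = w₀L²/3 = 14·4²/3 = 224/3 kN·m
Load 2 — uniform load w=16 kN/m over full span:
  R_A = wL = 16·4 = 64 kN
  M_A = wL²/2 = 16·4²/2 = 128 kN·m
Load 3 — applied couple M₀=6 kN·m at a=8/3 m (b=L-a=4/3):
  R_A = 0 kN
  M_A = -M₀ = -6 kN·m
Load 4 — point force P=8 kN at a=3 m (b=L-a=1):
  R_A = P = 8 kN
  M_A = Pa = 8·3 = 24 kN·m
Superposition: R_A = 100 kN, M_A = 662/3 kN·m

R_A = 100 kN, M_A = 662/3 kN·m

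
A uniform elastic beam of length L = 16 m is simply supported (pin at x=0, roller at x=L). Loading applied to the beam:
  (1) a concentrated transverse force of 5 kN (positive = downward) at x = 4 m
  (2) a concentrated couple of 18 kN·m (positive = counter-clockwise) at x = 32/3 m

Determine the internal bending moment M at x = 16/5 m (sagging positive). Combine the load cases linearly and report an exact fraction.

Load 1 — point force P=5 kN at a=4 m (b=L-a=12):
  M_1 = Pbx/L  [x≤a] = 5·12·(16/5)/16 = 12 kN·m
Load 2 — applied couple M₀=18 kN·m at a=32/3 m (b=L-a=16/3):
  M_2 = M₀x/L  [x≤a] = 18·(16/5)/16 = 18/5 kN·m
Superposition: M = Σ M_i = 78/5 kN·m ≈ 15.600000 kN·m

M(16/5) = 78/5 kN·m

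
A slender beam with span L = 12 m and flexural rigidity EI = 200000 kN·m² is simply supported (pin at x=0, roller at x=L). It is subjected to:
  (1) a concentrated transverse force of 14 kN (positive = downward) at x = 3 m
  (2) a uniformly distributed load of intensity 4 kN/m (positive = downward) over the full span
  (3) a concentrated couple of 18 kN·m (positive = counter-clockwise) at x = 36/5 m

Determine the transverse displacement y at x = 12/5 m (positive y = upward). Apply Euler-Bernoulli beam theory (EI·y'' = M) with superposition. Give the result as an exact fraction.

Load 1 — point force P=14 kN at a=3 m (b=L-a=9):
  y_1 = -Pbx(L²-b²-x²)/(6LEI)  [x≤a] = -14·9·(12/5)·(12²-9²-(12/5)²)/(6·12·200000) = -30051/25000000 m
Load 2 — uniform load w=4 kN/m over full span:
  y_2 = -wx(L³-2Lx²+x³)/(24EI) = -4·(12/5)·(12³-2·12·(12/5)²+(12/5)³)/(24·200000) = -6264/1953125 m
Load 3 — applied couple M₀=18 kN·m at a=36/5 m (b=L-a=24/5):
  y_3 = (M₀x³/(6L)+C₁x)/EI  [x≤a] with C₁=M₀(3b²-L²)/(6L)=-468/25 = (18·(12/5)³/(6·12)+(-468/25)·(12/5))/200000 = -81/390625 m
Superposition: y = Σ y_i = -577071/125000000 m ≈ -0.004617 m

y(12/5) = -577071/125000000 m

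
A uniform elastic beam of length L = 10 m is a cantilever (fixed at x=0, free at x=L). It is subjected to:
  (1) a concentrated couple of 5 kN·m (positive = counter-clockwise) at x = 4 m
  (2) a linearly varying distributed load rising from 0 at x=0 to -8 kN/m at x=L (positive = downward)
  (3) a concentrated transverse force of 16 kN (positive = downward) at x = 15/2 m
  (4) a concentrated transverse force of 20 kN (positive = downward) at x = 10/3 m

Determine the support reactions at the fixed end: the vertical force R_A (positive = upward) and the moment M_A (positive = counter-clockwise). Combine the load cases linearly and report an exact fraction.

Load 1 — applied couple M₀=5 kN·m at a=4 m (b=L-a=6):
  R_A = 0 kN
  M_A = -M₀ = -5 kN·m
Load 2 — triangular load w₀=-8 kN/m (0→w₀ over full span):
  R_A = w₀L/2 = (-8)·10/2 = -40 kN
  M_A = w₀L²/3 = (-8)·10²/3 = -800/3 kN·m
Load 3 — point force P=16 kN at a=15/2 m (b=L-a=5/2):
  R_A = P = 16 kN
  M_A = Pa = 16·(15/2) = 120 kN·m
Load 4 — point force P=20 kN at a=10/3 m (b=L-a=20/3):
  R_A = P = 20 kN
  M_A = Pa = 20·(10/3) = 200/3 kN·m
Superposition: R_A = -4 kN, M_A = -85 kN·m

R_A = -4 kN, M_A = -85 kN·m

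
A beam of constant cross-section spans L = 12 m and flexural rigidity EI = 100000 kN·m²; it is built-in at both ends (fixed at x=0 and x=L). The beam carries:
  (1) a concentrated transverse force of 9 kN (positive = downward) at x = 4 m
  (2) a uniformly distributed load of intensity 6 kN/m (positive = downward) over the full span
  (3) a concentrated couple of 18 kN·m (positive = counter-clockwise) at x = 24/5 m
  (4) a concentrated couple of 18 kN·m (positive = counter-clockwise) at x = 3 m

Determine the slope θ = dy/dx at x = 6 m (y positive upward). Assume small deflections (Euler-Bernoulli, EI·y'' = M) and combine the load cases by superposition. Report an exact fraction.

θ(6) = 1389/20000000 rad

Load 1 — point force P=9 kN at a=4 m (b=L-a=8):
  θ_1 = Pa²(L-x)(2bL-(3b+a)(L-x))/(2L³EI)  [x>a] = 9·4²·(12-6)·(2·8·12-(3·8+4)·(12-6))/(2·12³·100000) = 3/50000 rad
Load 2 — uniform load w=6 kN/m over full span:
  θ_2 = -wx(L-x)(L-2x)/(12EI) = -6·6·(12-6)·(12-2·6)/(12·100000) = 0 rad
Load 3 — applied couple M₀=18 kN·m at a=24/5 m (b=L-a=36/5):
  θ_3 = (R_Ax²/2 - M_Ax - M₀(x-a))/EI  [x>a] with R_A=54/25, M_A=54/25 = ((54/25)·6²/2 - (54/25)·6 - 18·(6-(24/5)))/100000 = 27/625000 rad
Load 4 — applied couple M₀=18 kN·m at a=3 m (b=L-a=9):
  θ_4 = (R_Ax²/2 - M_Ax - M₀(x-a))/EI  [x>a] with R_A=27/16, M_A=-27/8 = ((27/16)·6²/2 - (-27/8)·6 - 18·(6-3))/100000 = -27/800000 rad
Superposition: θ = Σ θ_i = 1389/20000000 rad ≈ 0.000069 rad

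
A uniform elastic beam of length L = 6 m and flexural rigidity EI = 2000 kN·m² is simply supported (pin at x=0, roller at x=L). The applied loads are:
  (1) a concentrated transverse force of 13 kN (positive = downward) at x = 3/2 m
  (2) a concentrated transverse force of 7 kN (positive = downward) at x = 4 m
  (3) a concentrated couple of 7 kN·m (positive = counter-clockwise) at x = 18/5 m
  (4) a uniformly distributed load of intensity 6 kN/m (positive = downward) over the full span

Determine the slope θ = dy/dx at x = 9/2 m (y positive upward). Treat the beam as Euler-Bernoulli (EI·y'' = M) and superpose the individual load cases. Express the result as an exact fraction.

θ(9/2) = 230141/7200000 rad

Load 1 — point force P=13 kN at a=3/2 m (b=L-a=9/2):
  θ_1 = -Pa(2L²-6Lx+3x²+a²)/(6LEI)  [x>a] = -13·(3/2)·(2·6²-6·6·(9/2)+3·(9/2)²+(3/2)²)/(6·6·2000) = 117/16000 rad
Load 2 — point force P=7 kN at a=4 m (b=L-a=2):
  θ_2 = -Pa(2L²-6Lx+3x²+a²)/(6LEI)  [x>a] = -7·4·(2·6²-6·6·(9/2)+3·(9/2)²+4²)/(6·6·2000) = 371/72000 rad
Load 3 — applied couple M₀=7 kN·m at a=18/5 m (b=L-a=12/5):
  θ_3 = (M₀x²/(2L)-M₀(x-a)+C₁)/EI  [x>a] with C₁=M₀(3b²-L²)/(6L)=-91/25 = (7·(9/2)²/(2·6)-7·((9/2)-(18/5))+(-91/25))/2000 = 749/800000 rad
Load 4 — uniform load w=6 kN/m over full span:
  θ_4 = -w(L³-6Lx²+4x³)/(24EI) = -6·(6³-6·6·(9/2)²+4·(9/2)³)/(24·2000) = 297/16000 rad
Superposition: θ = Σ θ_i = 230141/7200000 rad ≈ 0.031964 rad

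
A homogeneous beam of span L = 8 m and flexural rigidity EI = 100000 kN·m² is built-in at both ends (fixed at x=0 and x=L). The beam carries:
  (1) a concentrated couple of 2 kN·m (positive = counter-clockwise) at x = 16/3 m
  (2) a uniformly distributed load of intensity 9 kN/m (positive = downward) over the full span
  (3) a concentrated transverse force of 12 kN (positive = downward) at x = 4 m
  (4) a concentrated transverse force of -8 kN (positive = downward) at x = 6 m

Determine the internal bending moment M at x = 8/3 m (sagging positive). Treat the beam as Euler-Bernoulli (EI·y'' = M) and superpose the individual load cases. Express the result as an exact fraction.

Load 1 — applied couple M₀=2 kN·m at a=16/3 m (b=L-a=8/3):
  M_1 = R_Ax - M_A  [x≤a] with R_A=1/3, M_A=2/3 = (1/3)·(8/3) - (2/3) = 2/9 kN·m
Load 2 — uniform load w=9 kN/m over full span:
  M_2 = wLx/2 - wL²/12 - wx²/2 = 9·8·(8/3)/2 - 9·8²/12 - 9·(8/3)²/2 = 16 kN·m
Load 3 — point force P=12 kN at a=4 m (b=L-a=4):
  M_3 = Pb²(3a+b)x/L³ - Pab²/L²  [x≤a] = 12·4²·(3·4+4)·(8/3)/8³ - 12·4·4²/8² = 4 kN·m
Load 4 — point force P=-8 kN at a=6 m (b=L-a=2):
  M_4 = Pb²(3a+b)x/L³ - Pab²/L²  [x≤a] = (-8)·2²·(3·6+2)·(8/3)/8³ - (-8)·6·2²/8² = -1/3 kN·m
Superposition: M = Σ M_i = 179/9 kN·m ≈ 19.888889 kN·m

M(8/3) = 179/9 kN·m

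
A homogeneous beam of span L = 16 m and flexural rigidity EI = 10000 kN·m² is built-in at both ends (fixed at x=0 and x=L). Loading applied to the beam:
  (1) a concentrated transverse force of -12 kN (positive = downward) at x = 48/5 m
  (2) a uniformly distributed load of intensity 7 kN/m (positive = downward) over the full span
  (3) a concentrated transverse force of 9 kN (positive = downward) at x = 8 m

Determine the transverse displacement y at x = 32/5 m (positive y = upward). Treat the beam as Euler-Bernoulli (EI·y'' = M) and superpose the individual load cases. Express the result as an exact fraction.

y(32/5) = -1054784/9765625 m

Load 1 — point force P=-12 kN at a=48/5 m (b=L-a=32/5):
  y_1 = -Pb²x²(3aL-(3a+b)x)/(6L³EI)  [x≤a] = -(-12)·(32/5)²·(32/5)²·(3·(48/5)·16-(3·(48/5)+(32/5))·(32/5))/(6·16³·10000) = 188416/9765625 m
Load 2 — uniform load w=7 kN/m over full span:
  y_2 = -wx²(L-x)²/(24EI) = -7·(32/5)²·(16-(32/5))²/(24·10000) = -43008/390625 m
Load 3 — point force P=9 kN at a=8 m (b=L-a=8):
  y_3 = -Pb²x²(3aL-(3a+b)x)/(6L³EI)  [x≤a] = -9·8²·(32/5)²·(3·8·16-(3·8+8)·(32/5))/(6·16³·10000) = -1344/78125 m
Superposition: y = Σ y_i = -1054784/9765625 m ≈ -0.108010 m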